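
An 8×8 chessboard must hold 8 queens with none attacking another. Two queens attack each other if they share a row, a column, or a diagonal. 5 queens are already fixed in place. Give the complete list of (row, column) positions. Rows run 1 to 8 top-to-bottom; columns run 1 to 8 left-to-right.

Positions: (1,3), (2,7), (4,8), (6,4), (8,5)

Row 3: attacked by (1,3)→{1,3,5}; (2,7)→{6,7,8}; (4,8)→{7,8}; (6,4)→{1,4,7}; (8,5)→{5}. Safe: 2. Place at column 2.
Row 5: attacked by (1,3)→{3,7}; (2,7)→{4,7}; (3,2)→{2,4}; (4,8)→{7,8}; (6,4)→{3,4,5}; (8,5)→{2,5,8}. Safe: 1, 6. Place at column 6.
Row 7: attacked by (1,3)→{3}; (2,7)→{2,7}; (3,2)→{2,6}; (4,8)→{5,8}; (5,6)→{4,6,8}; (6,4)→{3,4,5}; (8,5)→{4,5,6}. Safe: 1. Place at column 1.
Columns [3, 7, 2, 8, 6, 4, 1, 5], r−c [-2, -5, 1, -4, -1, 2, 6, 3], r+c [4, 9, 5, 12, 11, 10, 8, 13] are all distinct, so no two queens attack.

(1,3) (2,7) (3,2) (4,8) (5,6) (6,4) (7,1) (8,5)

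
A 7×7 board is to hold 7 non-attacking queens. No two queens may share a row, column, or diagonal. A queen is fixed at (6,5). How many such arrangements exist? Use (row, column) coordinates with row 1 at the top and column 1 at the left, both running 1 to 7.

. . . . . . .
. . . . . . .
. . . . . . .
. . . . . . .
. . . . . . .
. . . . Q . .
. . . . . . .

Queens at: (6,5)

Branch on row 1: col 1 → 1; col 2 → 1; col 3 → 0; col 4 → 1; col 6 → 3; col 7 → 0.
Sum: 1 + 1 + 0 + 1 + 3 + 0 = 6.

6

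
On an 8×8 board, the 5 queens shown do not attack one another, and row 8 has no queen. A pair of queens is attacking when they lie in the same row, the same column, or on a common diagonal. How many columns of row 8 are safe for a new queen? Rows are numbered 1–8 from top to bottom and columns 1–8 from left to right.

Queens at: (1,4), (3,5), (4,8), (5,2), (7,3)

(1,4) attacks row 8 at column 4.
(3,5) attacks row 8 at column 5.
(4,8) attacks row 8 at column 8 and diagonals 4.
(5,2) attacks row 8 at column 2 and diagonals 5.
(7,3) attacks row 8 at column 3 and diagonals 2, 4.
Attacked columns: {2, 3, 4, 5, 8}. Safe: {1, 6, 7}.

3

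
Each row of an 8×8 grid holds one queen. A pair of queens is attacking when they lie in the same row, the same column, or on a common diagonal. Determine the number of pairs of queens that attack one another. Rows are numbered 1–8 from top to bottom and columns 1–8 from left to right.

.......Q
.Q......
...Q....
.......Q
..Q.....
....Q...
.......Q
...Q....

Same column: (1,8)–(4,8) (column 8); (1,8)–(7,8) (column 8); (3,4)–(8,4) (column 4); (4,8)–(7,8) (column 8).
Same diagonal: (3,4)–(7,8) (|3−7| = |4−8| = 4); (4,8)–(8,4) (|4−8| = |8−4| = 4).
Total attacking pairs: 6.

6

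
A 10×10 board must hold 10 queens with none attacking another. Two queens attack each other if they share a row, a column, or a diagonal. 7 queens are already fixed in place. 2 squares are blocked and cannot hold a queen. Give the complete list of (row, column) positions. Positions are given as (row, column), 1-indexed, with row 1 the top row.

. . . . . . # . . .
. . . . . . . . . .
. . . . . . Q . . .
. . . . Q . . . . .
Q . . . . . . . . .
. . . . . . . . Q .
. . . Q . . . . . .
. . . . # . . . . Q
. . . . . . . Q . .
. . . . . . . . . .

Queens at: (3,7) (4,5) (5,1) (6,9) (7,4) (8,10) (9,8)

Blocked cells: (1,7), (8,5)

(1,6) (2,2) (3,7) (4,5) (5,1) (6,9) (7,4) (8,10) (9,8) (10,3)

Row 1: attacked by (3,7)→{5,7,9}; (4,5)→{2,5,8}; (5,1)→{1,5}; (6,9)→{4,9}; (7,4)→{4,10}; (8,10)→{3,10}; (9,8)→{8}. Blocked: 7. Safe: 6. Place at column 6.
Row 2: attacked by (1,6)→{5,6,7}; (3,7)→{6,7,8}; (4,5)→{3,5,7}; (5,1)→{1,4}; (6,9)→{5,9}; (7,4)→{4,9}; (8,10)→{4,10}; (9,8)→{1,8}. Safe: 2. Place at column 2.
Row 10: attacked by (1,6)→{6}; (2,2)→{2,10}; (3,7)→{7}; (4,5)→{5}; (5,1)→{1,6}; (6,9)→{5,9}; (7,4)→{1,4,7}; (8,10)→{8,10}; (9,8)→{7,8,9}. Safe: 3. Place at column 3.
Columns [6, 2, 7, 5, 1, 9, 4, 10, 8, 3], r−c [-5, 0, -4, -1, 4, -3, 3, -2, 1, 7], r+c [7, 4, 10, 9, 6, 15, 11, 18, 17, 13] are all distinct, so no two queens attack.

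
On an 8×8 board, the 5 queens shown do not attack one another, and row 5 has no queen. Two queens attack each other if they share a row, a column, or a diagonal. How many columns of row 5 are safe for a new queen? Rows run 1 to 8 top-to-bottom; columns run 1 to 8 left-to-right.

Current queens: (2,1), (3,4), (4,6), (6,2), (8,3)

(2,1) attacks row 5 at column 1 and diagonals 4.
(3,4) attacks row 5 at column 4 and diagonals 2, 6.
(4,6) attacks row 5 at column 6 and diagonals 5, 7.
(6,2) attacks row 5 at column 2 and diagonals 1, 3.
(8,3) attacks row 5 at column 3 and diagonals 6.
Attacked columns: {1, 2, 3, 4, 5, 6, 7}. Safe: {8}.

1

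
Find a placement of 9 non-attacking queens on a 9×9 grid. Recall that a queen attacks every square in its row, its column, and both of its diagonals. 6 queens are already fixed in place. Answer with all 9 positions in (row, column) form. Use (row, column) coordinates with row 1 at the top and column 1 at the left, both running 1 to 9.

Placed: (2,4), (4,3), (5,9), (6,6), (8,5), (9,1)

Row 1: attacked by (2,4)→{3,4,5}; (4,3)→{3,6}; (5,9)→{5,9}; (6,6)→{1,6}; (8,5)→{5}; (9,1)→{1,9}. Safe: 2, 7, 8. Place at column 7.
Row 3: attacked by (1,7)→{5,7,9}; (2,4)→{3,4,5}; (4,3)→{2,3,4}; (5,9)→{7,9}; (6,6)→{3,6,9}; (8,5)→{5}; (9,1)→{1,7}. Safe: 8. Place at column 8.
Row 7: attacked by (1,7)→{1,7}; (2,4)→{4,9}; (3,8)→{4,8}; (4,3)→{3,6}; (5,9)→{7,9}; (6,6)→{5,6,7}; (8,5)→{4,5,6}; (9,1)→{1,3}. Safe: 2. Place at column 2.
Columns [7, 4, 8, 3, 9, 6, 2, 5, 1], r−c [-6, -2, -5, 1, -4, 0, 5, 3, 8], r+c [8, 6, 11, 7, 14, 12, 9, 13, 10] are all distinct, so no two queens attack.

(1,7) (2,4) (3,8) (4,3) (5,9) (6,6) (7,2) (8,5) (9,1)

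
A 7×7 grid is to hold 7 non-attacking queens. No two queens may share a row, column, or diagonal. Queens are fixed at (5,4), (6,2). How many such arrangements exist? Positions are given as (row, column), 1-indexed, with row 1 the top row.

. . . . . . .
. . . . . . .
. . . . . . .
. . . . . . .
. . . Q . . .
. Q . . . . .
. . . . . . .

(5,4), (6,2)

1

Branch on row 1: col 1 → 0; col 3 → 0; col 5 → 1; col 6 → 0.
Sum: 0 + 0 + 1 + 0 = 1.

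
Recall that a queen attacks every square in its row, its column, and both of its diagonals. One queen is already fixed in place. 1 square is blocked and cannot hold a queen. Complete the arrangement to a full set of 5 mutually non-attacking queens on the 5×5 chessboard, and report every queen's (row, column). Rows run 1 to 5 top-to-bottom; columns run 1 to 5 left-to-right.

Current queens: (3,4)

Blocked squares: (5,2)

(1,5) (2,2) (3,4) (4,1) (5,3)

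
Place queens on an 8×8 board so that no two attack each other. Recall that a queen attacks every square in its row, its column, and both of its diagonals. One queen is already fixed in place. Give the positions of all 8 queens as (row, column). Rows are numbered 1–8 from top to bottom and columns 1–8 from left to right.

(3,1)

Row 1: attacked by (3,1)→{1,3}. Safe: 2, 4, 5, 6, 7, 8. Place at column 8.
Row 2: attacked by (1,8)→{7,8}; (3,1)→{1,2}. Safe: 3, 4, 5, 6. Place at column 3.
Row 4: attacked by (1,8)→{5,8}; (2,3)→{1,3,5}; (3,1)→{1,2}. Safe: 4, 6, 7. Place at column 6.
Row 5: attacked by (1,8)→{4,8}; (2,3)→{3,6}; (3,1)→{1,3}; (4,6)→{5,6,7}. Safe: 2. Place at column 2.
Row 6: attacked by (1,8)→{3,8}; (2,3)→{3,7}; (3,1)→{1,4}; (4,6)→{4,6,8}; (5,2)→{1,2,3}. Safe: 5. Place at column 5.
Row 7: attacked by (1,8)→{2,8}; (2,3)→{3,8}; (3,1)→{1,5}; (4,6)→{3,6}; (5,2)→{2,4}; (6,5)→{4,5,6}. Safe: 7. Place at column 7.
Row 8: attacked by (1,8)→{1,8}; (2,3)→{3}; (3,1)→{1,6}; (4,6)→{2,6}; (5,2)→{2,5}; (6,5)→{3,5,7}; (7,7)→{6,7,8}. Safe: 4. Place at column 4.
Columns [8, 3, 1, 6, 2, 5, 7, 4], r−c [-7, -1, 2, -2, 3, 1, 0, 4], r+c [9, 5, 4, 10, 7, 11, 14, 12] are all distinct, so no two queens attack.

(1,8) (2,3) (3,1) (4,6) (5,2) (6,5) (7,7) (8,4)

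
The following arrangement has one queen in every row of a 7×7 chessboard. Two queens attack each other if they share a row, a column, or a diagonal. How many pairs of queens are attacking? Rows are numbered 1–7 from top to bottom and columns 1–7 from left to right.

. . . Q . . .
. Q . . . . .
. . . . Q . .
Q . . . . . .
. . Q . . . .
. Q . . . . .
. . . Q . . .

7

Same column: (1,4)–(7,4) (column 4); (2,2)–(6,2) (column 2).
Same diagonal: (1,4)–(4,1) (|1−4| = |4−1| = 3); (3,5)–(5,3) (|3−5| = |5−3| = 2); (3,5)–(6,2) (|3−6| = |5−2| = 3); (4,1)–(7,4) (|4−7| = |1−4| = 3); (5,3)–(6,2) (|5−6| = |3−2| = 1).
Total attacking pairs: 7.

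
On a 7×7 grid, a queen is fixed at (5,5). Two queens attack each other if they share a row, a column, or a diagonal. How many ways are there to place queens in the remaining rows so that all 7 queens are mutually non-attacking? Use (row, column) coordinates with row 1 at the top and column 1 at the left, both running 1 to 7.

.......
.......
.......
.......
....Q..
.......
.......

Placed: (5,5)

Branch on row 1: col 2 → 1; col 3 → 2; col 4 → 1; col 6 → 1; col 7 → 1.
Sum: 1 + 2 + 1 + 1 + 1 = 6.

6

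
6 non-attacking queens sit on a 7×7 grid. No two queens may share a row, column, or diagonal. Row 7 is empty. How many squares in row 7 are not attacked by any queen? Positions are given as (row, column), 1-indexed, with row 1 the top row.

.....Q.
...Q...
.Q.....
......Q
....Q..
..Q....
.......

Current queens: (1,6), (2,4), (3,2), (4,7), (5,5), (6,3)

1

(1,6) attacks row 7 at column 6.
(2,4) attacks row 7 at column 4.
(3,2) attacks row 7 at column 2 and diagonals 6.
(4,7) attacks row 7 at column 7 and diagonals 4.
(5,5) attacks row 7 at column 5 and diagonals 3, 7.
(6,3) attacks row 7 at column 3 and diagonals 2, 4.
Attacked columns: {2, 3, 4, 5, 6, 7}. Safe: {1}.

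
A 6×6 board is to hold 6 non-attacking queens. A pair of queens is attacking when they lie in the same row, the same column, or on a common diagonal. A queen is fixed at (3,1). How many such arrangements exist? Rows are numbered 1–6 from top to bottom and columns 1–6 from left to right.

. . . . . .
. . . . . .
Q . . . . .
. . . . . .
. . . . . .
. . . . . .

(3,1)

1

Branch on row 1: col 2 → 0; col 4 → 0; col 5 → 1; col 6 → 0.
Sum: 0 + 0 + 1 + 0 = 1.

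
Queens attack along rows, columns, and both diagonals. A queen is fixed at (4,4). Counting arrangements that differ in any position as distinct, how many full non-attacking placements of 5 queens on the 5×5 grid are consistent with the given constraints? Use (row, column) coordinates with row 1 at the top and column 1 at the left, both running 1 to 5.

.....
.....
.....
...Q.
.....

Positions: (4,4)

2

Branch on row 1: col 2 → 0; col 3 → 1; col 5 → 1.
Sum: 0 + 1 + 1 = 2.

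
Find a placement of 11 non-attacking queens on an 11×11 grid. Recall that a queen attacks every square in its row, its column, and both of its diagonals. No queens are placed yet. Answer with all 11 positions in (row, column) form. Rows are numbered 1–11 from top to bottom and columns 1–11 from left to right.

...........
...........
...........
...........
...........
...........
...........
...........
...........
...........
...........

(1,2) (2,6) (3,9) (4,11) (5,1) (6,4) (7,7) (8,10) (9,8) (10,3) (11,5)

Row 1: Safe: 1, 2, 3, 4, 5, 6, 7, 8, 9, 10, 11. Place at column 2.
Row 2: attacked by (1,2)→{1,2,3}. Safe: 4, 5, 6, 7, 8, 9, 10, 11. Place at column 6.
Row 3: attacked by (1,2)→{2,4}; (2,6)→{5,6,7}. Safe: 1, 3, 8, 9, 10, 11. Place at column 9.
Row 4: attacked by (1,2)→{2,5}; (2,6)→{4,6,8}; (3,9)→{8,9,10}. Safe: 1, 3, 7, 11. Place at column 11.
Row 5: attacked by (1,2)→{2,6}; (2,6)→{3,6,9}; (3,9)→{7,9,11}; (4,11)→{10,11}. Safe: 1, 4, 5, 8. Place at column 1.
Row 6: attacked by (1,2)→{2,7}; (2,6)→{2,6,10}; (3,9)→{6,9}; (4,11)→{9,11}; (5,1)→{1,2}. Safe: 3, 4, 5, 8. Place at column 4.
Row 7: attacked by (1,2)→{2,8}; (2,6)→{1,6,11}; (3,9)→{5,9}; (4,11)→{8,11}; (5,1)→{1,3}; (6,4)→{3,4,5}. Safe: 7, 10. Place at column 7.
Row 8: attacked by (1,2)→{2,9}; (2,6)→{6}; (3,9)→{4,9}; (4,11)→{7,11}; (5,1)→{1,4}; (6,4)→{2,4,6}; (7,7)→{6,7,8}. Safe: 3, 5, 10. Place at column 10.
Row 9: attacked by (1,2)→{2,10}; (2,6)→{6}; (3,9)→{3,9}; (4,11)→{6,11}; (5,1)→{1,5}; (6,4)→{1,4,7}; (7,7)→{5,7,9}; (8,10)→{9,10,11}. Safe: 8. Place at column 8.
Row 10: attacked by (1,2)→{2,11}; (2,6)→{6}; (3,9)→{2,9}; (4,11)→{5,11}; (5,1)→{1,6}; (6,4)→{4,8}; (7,7)→{4,7,10}; (8,10)→{8,10}; (9,8)→{7,8,9}. Safe: 3. Place at column 3.
Row 11: attacked by (1,2)→{2}; (2,6)→{6}; (3,9)→{1,9}; (4,11)→{4,11}; (5,1)→{1,7}; (6,4)→{4,9}; (7,7)→{3,7,11}; (8,10)→{7,10}; (9,8)→{6,8,10}; (10,3)→{2,3,4}. Safe: 5. Place at column 5.
Columns [2, 6, 9, 11, 1, 4, 7, 10, 8, 3, 5], r−c [-1, -4, -6, -7, 4, 2, 0, -2, 1, 7, 6], r+c [3, 8, 12, 15, 6, 10, 14, 18, 17, 13, 16] are all distinct, so no two queens attack.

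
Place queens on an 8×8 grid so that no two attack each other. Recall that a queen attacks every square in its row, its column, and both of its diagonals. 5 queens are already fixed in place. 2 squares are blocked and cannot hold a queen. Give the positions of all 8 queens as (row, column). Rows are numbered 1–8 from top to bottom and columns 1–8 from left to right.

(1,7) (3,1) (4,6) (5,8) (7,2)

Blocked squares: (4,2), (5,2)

Row 2: attacked by (1,7)→{6,7,8}; (3,1)→{1,2}; (4,6)→{4,6,8}; (5,8)→{5,8}; (7,2)→{2,7}. Safe: 3. Place at column 3.
Row 6: attacked by (1,7)→{2,7}; (2,3)→{3,7}; (3,1)→{1,4}; (4,6)→{4,6,8}; (5,8)→{7,8}; (7,2)→{1,2,3}. Safe: 5. Place at column 5.
Row 8: attacked by (1,7)→{7}; (2,3)→{3}; (3,1)→{1,6}; (4,6)→{2,6}; (5,8)→{5,8}; (6,5)→{3,5,7}; (7,2)→{1,2,3}. Safe: 4. Place at column 4.
Columns [7, 3, 1, 6, 8, 5, 2, 4], r−c [-6, -1, 2, -2, -3, 1, 5, 4], r+c [8, 5, 4, 10, 13, 11, 9, 12] are all distinct, so no two queens attack.

(1,7) (2,3) (3,1) (4,6) (5,8) (6,5) (7,2) (8,4)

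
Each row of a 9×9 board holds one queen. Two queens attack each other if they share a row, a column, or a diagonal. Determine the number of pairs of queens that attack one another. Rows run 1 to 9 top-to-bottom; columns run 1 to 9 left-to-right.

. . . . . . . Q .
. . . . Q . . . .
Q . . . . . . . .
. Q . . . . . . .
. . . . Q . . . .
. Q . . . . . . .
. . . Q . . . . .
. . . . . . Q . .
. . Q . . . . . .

3

Same column: (2,5)–(5,5) (column 5); (4,2)–(6,2) (column 2).
Same diagonal: (3,1)–(4,2) (|3−4| = |1−2| = 1).
Total attacking pairs: 3.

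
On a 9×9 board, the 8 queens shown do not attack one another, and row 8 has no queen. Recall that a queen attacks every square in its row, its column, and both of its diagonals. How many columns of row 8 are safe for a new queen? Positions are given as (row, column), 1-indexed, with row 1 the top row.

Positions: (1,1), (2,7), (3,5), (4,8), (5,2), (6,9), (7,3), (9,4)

(1,1) attacks row 8 at column 1 and diagonals 8.
(2,7) attacks row 8 at column 7 and diagonals 1.
(3,5) attacks row 8 at column 5.
(4,8) attacks row 8 at column 8 and diagonals 4.
(5,2) attacks row 8 at column 2 and diagonals 5.
(6,9) attacks row 8 at column 9 and diagonals 7.
(7,3) attacks row 8 at column 3 and diagonals 2, 4.
(9,4) attacks row 8 at column 4 and diagonals 3, 5.
Attacked columns: {1, 2, 3, 4, 5, 7, 8, 9}. Safe: {6}.

1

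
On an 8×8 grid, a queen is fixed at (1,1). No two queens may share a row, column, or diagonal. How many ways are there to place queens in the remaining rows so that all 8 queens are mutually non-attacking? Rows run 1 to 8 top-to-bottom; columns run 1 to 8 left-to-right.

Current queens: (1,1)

Branch on row 2: col 3 → 0; col 4 → 0; col 5 → 1; col 6 → 1; col 7 → 2; col 8 → 0.
Sum: 0 + 0 + 1 + 1 + 2 + 0 = 4.

4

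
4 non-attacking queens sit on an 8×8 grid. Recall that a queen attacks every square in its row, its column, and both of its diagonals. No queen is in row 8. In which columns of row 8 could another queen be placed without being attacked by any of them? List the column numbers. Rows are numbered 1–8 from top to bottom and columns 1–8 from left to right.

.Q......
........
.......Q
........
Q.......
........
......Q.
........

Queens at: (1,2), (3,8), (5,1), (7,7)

columns 5

(1,2) attacks row 8 at column 2.
(3,8) attacks row 8 at column 8 and diagonals 3.
(5,1) attacks row 8 at column 1 and diagonals 4.
(7,7) attacks row 8 at column 7 and diagonals 6, 8.
Attacked columns: {1, 2, 3, 4, 6, 7, 8}. Safe: {5}.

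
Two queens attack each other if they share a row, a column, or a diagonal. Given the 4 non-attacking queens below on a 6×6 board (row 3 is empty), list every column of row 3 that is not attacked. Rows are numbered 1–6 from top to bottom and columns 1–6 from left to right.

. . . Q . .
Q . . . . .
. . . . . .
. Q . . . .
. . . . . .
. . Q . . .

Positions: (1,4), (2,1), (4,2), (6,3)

columns 5

(1,4) attacks row 3 at column 4 and diagonals 2, 6.
(2,1) attacks row 3 at column 1 and diagonals 2.
(4,2) attacks row 3 at column 2 and diagonals 1, 3.
(6,3) attacks row 3 at column 3 and diagonals 6.
Attacked columns: {1, 2, 3, 4, 6}. Safe: {5}.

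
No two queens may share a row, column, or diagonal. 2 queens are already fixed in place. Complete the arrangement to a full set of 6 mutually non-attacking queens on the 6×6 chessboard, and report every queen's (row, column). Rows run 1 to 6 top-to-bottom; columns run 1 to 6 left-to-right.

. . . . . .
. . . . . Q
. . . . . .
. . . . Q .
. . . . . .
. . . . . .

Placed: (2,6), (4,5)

(1,3) (2,6) (3,2) (4,5) (5,1) (6,4)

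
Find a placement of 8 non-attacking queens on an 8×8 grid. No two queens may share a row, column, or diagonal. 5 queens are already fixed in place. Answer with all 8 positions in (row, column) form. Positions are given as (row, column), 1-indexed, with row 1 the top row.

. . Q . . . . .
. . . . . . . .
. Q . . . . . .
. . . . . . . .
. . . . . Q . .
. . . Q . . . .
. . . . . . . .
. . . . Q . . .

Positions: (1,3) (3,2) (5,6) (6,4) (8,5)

Row 2: attacked by (1,3)→{2,3,4}; (3,2)→{1,2,3}; (5,6)→{3,6}; (6,4)→{4,8}; (8,5)→{5}. Safe: 7. Place at column 7.
Row 4: attacked by (1,3)→{3,6}; (2,7)→{5,7}; (3,2)→{1,2,3}; (5,6)→{5,6,7}; (6,4)→{2,4,6}; (8,5)→{1,5}. Safe: 8. Place at column 8.
Row 7: attacked by (1,3)→{3}; (2,7)→{2,7}; (3,2)→{2,6}; (4,8)→{5,8}; (5,6)→{4,6,8}; (6,4)→{3,4,5}; (8,5)→{4,5,6}. Safe: 1. Place at column 1.
Columns [3, 7, 2, 8, 6, 4, 1, 5], r−c [-2, -5, 1, -4, -1, 2, 6, 3], r+c [4, 9, 5, 12, 11, 10, 8, 13] are all distinct, so no two queens attack.

(1,3) (2,7) (3,2) (4,8) (5,6) (6,4) (7,1) (8,5)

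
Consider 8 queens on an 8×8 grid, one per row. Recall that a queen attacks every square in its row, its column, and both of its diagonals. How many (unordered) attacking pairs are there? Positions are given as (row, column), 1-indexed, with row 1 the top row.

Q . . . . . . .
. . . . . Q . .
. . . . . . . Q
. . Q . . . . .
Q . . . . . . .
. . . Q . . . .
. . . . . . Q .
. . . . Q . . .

2

Same column: (1,1)–(5,1) (column 1).
Same diagonal: (1,1)–(7,7) (|1−7| = |1−7| = 6).
Total attacking pairs: 2.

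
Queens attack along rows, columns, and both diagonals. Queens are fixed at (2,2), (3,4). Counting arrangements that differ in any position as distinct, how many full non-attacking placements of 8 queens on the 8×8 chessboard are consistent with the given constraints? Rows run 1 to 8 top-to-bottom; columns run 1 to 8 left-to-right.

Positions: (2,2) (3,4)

4

Branch on row 1: col 5 → 2; col 7 → 1; col 8 → 1.
Sum: 2 + 1 + 1 = 4.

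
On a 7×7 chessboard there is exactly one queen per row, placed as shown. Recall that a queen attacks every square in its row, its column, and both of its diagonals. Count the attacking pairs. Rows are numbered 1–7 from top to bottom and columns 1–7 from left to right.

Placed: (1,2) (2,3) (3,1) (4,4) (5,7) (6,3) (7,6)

2

Same column: (2,3)–(6,3) (column 3).
Same diagonal: (1,2)–(2,3) (|1−2| = |2−3| = 1).
Total attacking pairs: 2.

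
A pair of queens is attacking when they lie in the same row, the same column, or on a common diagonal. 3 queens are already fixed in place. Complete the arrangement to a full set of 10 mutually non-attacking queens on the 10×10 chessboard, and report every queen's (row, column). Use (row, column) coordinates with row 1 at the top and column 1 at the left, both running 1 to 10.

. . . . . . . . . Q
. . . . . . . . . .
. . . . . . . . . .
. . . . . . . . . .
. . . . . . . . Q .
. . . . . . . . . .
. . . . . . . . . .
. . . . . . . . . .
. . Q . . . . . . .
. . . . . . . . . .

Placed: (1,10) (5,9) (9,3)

Row 2: attacked by (1,10)→{9,10}; (5,9)→{6,9}; (9,3)→{3,10}. Safe: 1, 2, 4, 5, 7, 8. Place at column 7.
Row 3: attacked by (1,10)→{8,10}; (2,7)→{6,7,8}; (5,9)→{7,9}; (9,3)→{3,9}. Safe: 1, 2, 4, 5. Place at column 2.
Row 4: attacked by (1,10)→{7,10}; (2,7)→{5,7,9}; (3,2)→{1,2,3}; (5,9)→{8,9,10}; (9,3)→{3,8}. Safe: 4, 6. Place at column 4.
Row 6: attacked by (1,10)→{5,10}; (2,7)→{3,7}; (3,2)→{2,5}; (4,4)→{2,4,6}; (5,9)→{8,9,10}; (9,3)→{3,6}. Safe: 1. Place at column 1.
Row 7: attacked by (1,10)→{4,10}; (2,7)→{2,7}; (3,2)→{2,6}; (4,4)→{1,4,7}; (5,9)→{7,9}; (6,1)→{1,2}; (9,3)→{1,3,5}. Safe: 8. Place at column 8.
Row 8: attacked by (1,10)→{3,10}; (2,7)→{1,7}; (3,2)→{2,7}; (4,4)→{4,8}; (5,9)→{6,9}; (6,1)→{1,3}; (7,8)→{7,8,9}; (9,3)→{2,3,4}. Safe: 5. Place at column 5.
Row 10: attacked by (1,10)→{1,10}; (2,7)→{7}; (3,2)→{2,9}; (4,4)→{4,10}; (5,9)→{4,9}; (6,1)→{1,5}; (7,8)→{5,8}; (8,5)→{3,5,7}; (9,3)→{2,3,4}. Safe: 6. Place at column 6.
Columns [10, 7, 2, 4, 9, 1, 8, 5, 3, 6], r−c [-9, -5, 1, 0, -4, 5, -1, 3, 6, 4], r+c [11, 9, 5, 8, 14, 7, 15, 13, 12, 16] are all distinct, so no two queens attack.

(1,10) (2,7) (3,2) (4,4) (5,9) (6,1) (7,8) (8,5) (9,3) (10,6)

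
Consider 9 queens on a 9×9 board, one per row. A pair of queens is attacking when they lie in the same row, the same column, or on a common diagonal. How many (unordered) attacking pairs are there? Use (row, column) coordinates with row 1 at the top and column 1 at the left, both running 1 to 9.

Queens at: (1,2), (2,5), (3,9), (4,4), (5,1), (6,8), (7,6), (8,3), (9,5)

3

Same column: (2,5)–(9,5) (column 5).
Same diagonal: (5,1)–(9,5) (|5−9| = |1−5| = 4); (6,8)–(9,5) (|6−9| = |8−5| = 3).
Total attacking pairs: 3.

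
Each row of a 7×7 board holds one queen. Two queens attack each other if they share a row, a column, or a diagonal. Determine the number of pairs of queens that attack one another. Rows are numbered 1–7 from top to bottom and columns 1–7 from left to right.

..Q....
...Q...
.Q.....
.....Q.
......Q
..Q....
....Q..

Same column: (1,3)–(6,3) (column 3).
Same diagonal: (1,3)–(2,4) (|1−2| = |3−4| = 1); (1,3)–(4,6) (|1−4| = |3−6| = 3); (1,3)–(5,7) (|1−5| = |3−7| = 4); (2,4)–(4,6) (|2−4| = |4−6| = 2); (2,4)–(5,7) (|2−5| = |4−7| = 3); (4,6)–(5,7) (|4−5| = |6−7| = 1); (5,7)–(7,5) (|5−7| = |7−5| = 2).
Total attacking pairs: 8.

8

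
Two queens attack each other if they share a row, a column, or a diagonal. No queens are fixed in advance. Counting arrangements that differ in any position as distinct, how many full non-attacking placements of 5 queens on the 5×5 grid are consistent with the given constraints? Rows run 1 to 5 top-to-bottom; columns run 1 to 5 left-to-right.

Branch on row 1: col 1 → 2; col 2 → 2; col 3 → 2; col 4 → 2; col 5 → 2.
Sum: 2 + 2 + 2 + 2 + 2 = 10.
(This is the classic 5-queens count.)

10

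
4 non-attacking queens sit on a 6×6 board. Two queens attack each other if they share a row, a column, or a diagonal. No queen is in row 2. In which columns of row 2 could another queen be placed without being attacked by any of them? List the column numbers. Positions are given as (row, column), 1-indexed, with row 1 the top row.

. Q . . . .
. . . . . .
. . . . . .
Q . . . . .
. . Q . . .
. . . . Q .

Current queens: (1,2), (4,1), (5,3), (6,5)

(1,2) attacks row 2 at column 2 and diagonals 1, 3.
(4,1) attacks row 2 at column 1 and diagonals 3.
(5,3) attacks row 2 at column 3 and diagonals 6.
(6,5) attacks row 2 at column 5 and diagonals 1.
Attacked columns: {1, 2, 3, 5, 6}. Safe: {4}.

columns 4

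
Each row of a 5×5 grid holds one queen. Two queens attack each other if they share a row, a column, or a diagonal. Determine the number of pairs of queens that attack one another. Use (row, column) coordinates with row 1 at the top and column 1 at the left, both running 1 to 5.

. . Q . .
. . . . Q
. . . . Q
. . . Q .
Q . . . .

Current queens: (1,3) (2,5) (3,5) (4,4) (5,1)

3

Same column: (2,5)–(3,5) (column 5).
Same diagonal: (1,3)–(3,5) (|1−3| = |3−5| = 2); (3,5)–(4,4) (|3−4| = |5−4| = 1).
Total attacking pairs: 3.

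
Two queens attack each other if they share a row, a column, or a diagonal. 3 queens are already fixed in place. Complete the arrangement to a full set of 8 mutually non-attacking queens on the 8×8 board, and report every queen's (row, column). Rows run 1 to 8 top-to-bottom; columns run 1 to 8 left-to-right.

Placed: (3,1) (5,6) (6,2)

(1,8) (2,4) (3,1) (4,3) (5,6) (6,2) (7,7) (8,5)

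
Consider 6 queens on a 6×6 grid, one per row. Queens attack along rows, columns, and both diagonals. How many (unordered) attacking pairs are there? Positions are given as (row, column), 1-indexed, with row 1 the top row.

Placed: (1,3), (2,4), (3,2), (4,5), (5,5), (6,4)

4

Same column: (2,4)–(6,4) (column 4); (4,5)–(5,5) (column 5).
Same diagonal: (1,3)–(2,4) (|1−2| = |3−4| = 1); (5,5)–(6,4) (|5−6| = |5−4| = 1).
Total attacking pairs: 4.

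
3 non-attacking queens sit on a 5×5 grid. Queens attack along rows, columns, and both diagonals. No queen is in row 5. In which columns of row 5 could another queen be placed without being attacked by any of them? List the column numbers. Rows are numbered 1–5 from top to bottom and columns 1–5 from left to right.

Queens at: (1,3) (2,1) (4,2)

(1,3) attacks row 5 at column 3.
(2,1) attacks row 5 at column 1 and diagonals 4.
(4,2) attacks row 5 at column 2 and diagonals 1, 3.
Attacked columns: {1, 2, 3, 4}. Safe: {5}.

columns 5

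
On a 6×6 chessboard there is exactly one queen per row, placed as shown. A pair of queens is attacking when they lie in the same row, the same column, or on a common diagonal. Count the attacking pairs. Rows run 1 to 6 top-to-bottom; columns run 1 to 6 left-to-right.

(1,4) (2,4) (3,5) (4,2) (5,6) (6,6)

4

Same column: (1,4)–(2,4) (column 4); (5,6)–(6,6) (column 6).
Same diagonal: (2,4)–(3,5) (|2−3| = |4−5| = 1); (2,4)–(4,2) (|2−4| = |4−2| = 2).
Total attacking pairs: 4.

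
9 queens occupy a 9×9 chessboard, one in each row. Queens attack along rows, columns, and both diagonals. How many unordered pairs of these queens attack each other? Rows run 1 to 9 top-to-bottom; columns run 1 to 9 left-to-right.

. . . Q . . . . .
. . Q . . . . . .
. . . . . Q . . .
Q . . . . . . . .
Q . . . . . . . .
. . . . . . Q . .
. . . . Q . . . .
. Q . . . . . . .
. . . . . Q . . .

8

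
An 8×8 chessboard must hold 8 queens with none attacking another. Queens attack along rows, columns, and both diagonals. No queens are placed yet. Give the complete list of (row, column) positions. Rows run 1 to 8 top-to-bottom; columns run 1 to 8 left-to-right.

(1,2) (2,5) (3,7) (4,4) (5,1) (6,8) (7,6) (8,3)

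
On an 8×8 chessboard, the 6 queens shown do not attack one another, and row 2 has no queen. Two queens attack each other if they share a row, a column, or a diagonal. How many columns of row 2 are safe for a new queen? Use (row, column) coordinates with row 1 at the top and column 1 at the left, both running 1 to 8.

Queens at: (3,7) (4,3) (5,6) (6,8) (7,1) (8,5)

1

(3,7) attacks row 2 at column 7 and diagonals 6, 8.
(4,3) attacks row 2 at column 3 and diagonals 1, 5.
(5,6) attacks row 2 at column 6 and diagonals 3.
(6,8) attacks row 2 at column 8 and diagonals 4.
(7,1) attacks row 2 at column 1 and diagonals 6.
(8,5) attacks row 2 at column 5.
Attacked columns: {1, 3, 4, 5, 6, 7, 8}. Safe: {2}.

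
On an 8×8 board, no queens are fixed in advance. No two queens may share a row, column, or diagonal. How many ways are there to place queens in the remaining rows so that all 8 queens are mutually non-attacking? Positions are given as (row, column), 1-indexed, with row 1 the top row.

Branch on row 1: col 1 → 4; col 2 → 8; col 3 → 16; col 4 → 18; col 5 → 18; col 6 → 16; col 7 → 8; col 8 → 4.
Sum: 4 + 8 + 16 + 18 + 18 + 16 + 8 + 4 = 92.
(This is the classic 8-queens count.)

92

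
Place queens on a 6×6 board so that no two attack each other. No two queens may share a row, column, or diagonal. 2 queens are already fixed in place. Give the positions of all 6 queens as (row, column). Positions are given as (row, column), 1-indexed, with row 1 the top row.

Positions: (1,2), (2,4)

(1,2) (2,4) (3,6) (4,1) (5,3) (6,5)

Row 3: attacked by (1,2)→{2,4}; (2,4)→{3,4,5}. Safe: 1, 6. Place at column 6.
Row 4: attacked by (1,2)→{2,5}; (2,4)→{2,4,6}; (3,6)→{5,6}. Safe: 1, 3. Place at column 1.
Row 5: attacked by (1,2)→{2,6}; (2,4)→{1,4}; (3,6)→{4,6}; (4,1)→{1,2}. Safe: 3, 5. Place at column 3.
Row 6: attacked by (1,2)→{2}; (2,4)→{4}; (3,6)→{3,6}; (4,1)→{1,3}; (5,3)→{2,3,4}. Safe: 5. Place at column 5.
Columns [2, 4, 6, 1, 3, 5], r−c [-1, -2, -3, 3, 2, 1], r+c [3, 6, 9, 5, 8, 11] are all distinct, so no two queens attack.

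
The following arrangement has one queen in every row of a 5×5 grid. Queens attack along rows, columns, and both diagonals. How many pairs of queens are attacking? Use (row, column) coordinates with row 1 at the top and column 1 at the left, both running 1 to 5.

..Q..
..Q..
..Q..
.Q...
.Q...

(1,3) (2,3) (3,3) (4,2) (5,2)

5

Same column: (1,3)–(2,3) (column 3); (1,3)–(3,3) (column 3); (2,3)–(3,3) (column 3); (4,2)–(5,2) (column 2).
Same diagonal: (3,3)–(4,2) (|3−4| = |3−2| = 1).
Total attacking pairs: 5.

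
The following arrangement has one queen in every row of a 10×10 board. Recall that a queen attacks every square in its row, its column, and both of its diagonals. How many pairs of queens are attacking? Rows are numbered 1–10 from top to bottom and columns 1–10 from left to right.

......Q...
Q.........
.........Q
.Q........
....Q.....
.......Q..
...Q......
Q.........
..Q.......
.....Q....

1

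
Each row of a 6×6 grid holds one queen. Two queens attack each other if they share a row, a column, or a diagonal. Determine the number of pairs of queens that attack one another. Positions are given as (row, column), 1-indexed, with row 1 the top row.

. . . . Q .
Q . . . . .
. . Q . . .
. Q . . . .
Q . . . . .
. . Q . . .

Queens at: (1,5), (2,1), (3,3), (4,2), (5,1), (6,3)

Same column: (2,1)–(5,1) (column 1); (3,3)–(6,3) (column 3).
Same diagonal: (1,5)–(3,3) (|1−3| = |5−3| = 2); (1,5)–(4,2) (|1−4| = |5−2| = 3); (1,5)–(5,1) (|1−5| = |5−1| = 4); (3,3)–(4,2) (|3−4| = |3−2| = 1); (3,3)–(5,1) (|3−5| = |3−1| = 2); (4,2)–(5,1) (|4−5| = |2−1| = 1).
Total attacking pairs: 8.

8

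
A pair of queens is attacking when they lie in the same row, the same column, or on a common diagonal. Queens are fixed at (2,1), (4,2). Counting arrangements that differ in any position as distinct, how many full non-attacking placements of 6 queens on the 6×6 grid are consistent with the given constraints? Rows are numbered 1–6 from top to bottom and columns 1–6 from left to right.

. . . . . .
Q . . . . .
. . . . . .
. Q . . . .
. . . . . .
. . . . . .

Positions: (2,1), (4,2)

Branch on row 1: col 3 → 0; col 4 → 1; col 6 → 0.
Sum: 0 + 1 + 0 = 1.

1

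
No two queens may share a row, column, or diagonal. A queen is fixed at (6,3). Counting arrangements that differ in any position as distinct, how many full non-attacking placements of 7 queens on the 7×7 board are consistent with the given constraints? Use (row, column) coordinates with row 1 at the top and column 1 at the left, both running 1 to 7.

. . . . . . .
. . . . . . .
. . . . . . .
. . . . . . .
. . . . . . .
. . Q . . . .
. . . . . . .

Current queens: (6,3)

Branch on row 1: col 1 → 0; col 2 → 3; col 4 → 1; col 5 → 0; col 6 → 1; col 7 → 1.
Sum: 0 + 3 + 1 + 0 + 1 + 1 = 6.

6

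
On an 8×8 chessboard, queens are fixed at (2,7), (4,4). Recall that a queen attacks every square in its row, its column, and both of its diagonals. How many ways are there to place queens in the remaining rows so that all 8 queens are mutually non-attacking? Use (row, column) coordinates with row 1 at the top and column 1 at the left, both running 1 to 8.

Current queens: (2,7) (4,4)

2

Branch on row 1: col 2 → 0; col 3 → 0; col 5 → 2.
Sum: 0 + 0 + 2 = 2.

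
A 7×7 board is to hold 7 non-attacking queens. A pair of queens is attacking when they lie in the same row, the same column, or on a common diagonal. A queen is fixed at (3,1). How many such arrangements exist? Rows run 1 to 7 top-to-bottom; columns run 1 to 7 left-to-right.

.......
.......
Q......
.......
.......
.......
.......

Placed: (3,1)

Branch on row 1: col 2 → 2; col 4 → 1; col 5 → 1; col 6 → 1; col 7 → 1.
Sum: 2 + 1 + 1 + 1 + 1 = 6.

6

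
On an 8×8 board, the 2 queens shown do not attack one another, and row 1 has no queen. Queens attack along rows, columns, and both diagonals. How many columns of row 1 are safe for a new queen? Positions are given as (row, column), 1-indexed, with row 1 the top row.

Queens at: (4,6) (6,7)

4

(4,6) attacks row 1 at column 6 and diagonals 3.
(6,7) attacks row 1 at column 7 and diagonals 2.
Attacked columns: {2, 3, 6, 7}. Safe: {1, 4, 5, 8}.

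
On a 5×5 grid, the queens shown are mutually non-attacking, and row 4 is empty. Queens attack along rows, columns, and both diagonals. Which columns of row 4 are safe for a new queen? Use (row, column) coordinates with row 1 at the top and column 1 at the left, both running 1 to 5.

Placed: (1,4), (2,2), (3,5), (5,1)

(1,4) attacks row 4 at column 4 and diagonals 1.
(2,2) attacks row 4 at column 2 and diagonals 4.
(3,5) attacks row 4 at column 5 and diagonals 4.
(5,1) attacks row 4 at column 1 and diagonals 2.
Attacked columns: {1, 2, 4, 5}. Safe: {3}.

columns 3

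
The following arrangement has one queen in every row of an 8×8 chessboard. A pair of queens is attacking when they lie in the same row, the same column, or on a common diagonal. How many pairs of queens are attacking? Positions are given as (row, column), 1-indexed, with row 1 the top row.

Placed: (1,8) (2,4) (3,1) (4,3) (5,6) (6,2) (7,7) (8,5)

0

All columns are distinct and no two queens satisfy |Δrow| = |Δcol|, so no pair attacks.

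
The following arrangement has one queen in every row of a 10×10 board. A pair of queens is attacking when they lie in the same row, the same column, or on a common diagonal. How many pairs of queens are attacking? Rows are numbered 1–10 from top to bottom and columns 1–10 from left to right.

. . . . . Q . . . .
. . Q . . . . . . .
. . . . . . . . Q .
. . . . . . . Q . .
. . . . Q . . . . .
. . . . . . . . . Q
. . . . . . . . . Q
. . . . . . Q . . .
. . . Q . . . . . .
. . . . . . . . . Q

Same column: (6,10)–(7,10) (column 10); (6,10)–(10,10) (column 10); (7,10)–(10,10) (column 10).
Same diagonal: (3,9)–(4,8) (|3−4| = |9−8| = 1); (4,8)–(6,10) (|4−6| = |8−10| = 2); (5,5)–(10,10) (|5−10| = |5−10| = 5).
Total attacking pairs: 6.

6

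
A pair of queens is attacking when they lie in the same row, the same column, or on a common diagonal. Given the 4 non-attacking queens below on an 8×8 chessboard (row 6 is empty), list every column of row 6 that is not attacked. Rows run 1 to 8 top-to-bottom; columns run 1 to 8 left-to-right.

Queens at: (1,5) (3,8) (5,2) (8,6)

columns 7

(1,5) attacks row 6 at column 5.
(3,8) attacks row 6 at column 8 and diagonals 5.
(5,2) attacks row 6 at column 2 and diagonals 1, 3.
(8,6) attacks row 6 at column 6 and diagonals 4, 8.
Attacked columns: {1, 2, 3, 4, 5, 6, 8}. Safe: {7}.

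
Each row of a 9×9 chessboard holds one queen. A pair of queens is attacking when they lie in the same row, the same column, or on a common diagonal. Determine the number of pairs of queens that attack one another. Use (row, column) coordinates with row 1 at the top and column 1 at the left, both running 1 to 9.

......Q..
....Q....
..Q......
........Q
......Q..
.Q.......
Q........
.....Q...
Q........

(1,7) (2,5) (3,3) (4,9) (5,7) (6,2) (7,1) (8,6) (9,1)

5

Same column: (1,7)–(5,7) (column 7); (7,1)–(9,1) (column 1).
Same diagonal: (1,7)–(6,2) (|1−6| = |7−2| = 5); (1,7)–(7,1) (|1−7| = |7−1| = 6); (6,2)–(7,1) (|6−7| = |2−1| = 1).
Total attacking pairs: 5.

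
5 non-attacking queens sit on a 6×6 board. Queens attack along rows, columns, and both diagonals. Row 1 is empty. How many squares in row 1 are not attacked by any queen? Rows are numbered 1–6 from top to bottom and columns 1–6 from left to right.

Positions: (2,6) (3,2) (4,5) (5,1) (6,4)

1

(2,6) attacks row 1 at column 6 and diagonals 5.
(3,2) attacks row 1 at column 2 and diagonals 4.
(4,5) attacks row 1 at column 5 and diagonals 2.
(5,1) attacks row 1 at column 1 and diagonals 5.
(6,4) attacks row 1 at column 4.
Attacked columns: {1, 2, 4, 5, 6}. Safe: {3}.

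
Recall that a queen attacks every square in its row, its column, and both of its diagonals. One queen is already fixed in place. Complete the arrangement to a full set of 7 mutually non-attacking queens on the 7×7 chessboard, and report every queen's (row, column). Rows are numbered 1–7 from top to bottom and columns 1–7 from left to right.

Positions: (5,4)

(1,6) (2,2) (3,5) (4,1) (5,4) (6,7) (7,3)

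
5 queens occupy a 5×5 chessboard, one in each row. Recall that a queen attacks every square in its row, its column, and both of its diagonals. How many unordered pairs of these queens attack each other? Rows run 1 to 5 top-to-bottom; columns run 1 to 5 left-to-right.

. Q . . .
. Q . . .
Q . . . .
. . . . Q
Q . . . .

Same column: (1,2)–(2,2) (column 2); (3,1)–(5,1) (column 1).
Same diagonal: (1,2)–(4,5) (|1−4| = |2−5| = 3); (2,2)–(3,1) (|2−3| = |2−1| = 1).
Total attacking pairs: 4.

4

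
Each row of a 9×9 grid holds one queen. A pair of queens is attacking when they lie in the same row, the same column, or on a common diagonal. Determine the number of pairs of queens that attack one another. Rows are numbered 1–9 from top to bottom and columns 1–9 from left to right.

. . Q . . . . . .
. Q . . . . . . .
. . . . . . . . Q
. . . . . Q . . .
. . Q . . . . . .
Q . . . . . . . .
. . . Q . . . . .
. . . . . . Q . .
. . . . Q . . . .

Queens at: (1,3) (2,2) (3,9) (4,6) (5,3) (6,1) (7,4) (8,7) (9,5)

Same column: (1,3)–(5,3) (column 3).
Same diagonal: (1,3)–(2,2) (|1−2| = |3−2| = 1); (1,3)–(4,6) (|1−4| = |3−6| = 3).
Total attacking pairs: 3.

3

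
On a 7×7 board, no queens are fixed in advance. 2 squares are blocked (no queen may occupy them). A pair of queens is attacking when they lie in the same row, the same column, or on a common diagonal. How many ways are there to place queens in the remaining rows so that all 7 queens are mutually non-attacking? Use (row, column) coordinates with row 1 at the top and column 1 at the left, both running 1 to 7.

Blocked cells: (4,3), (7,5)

Branch on row 1: col 1 → 3; col 2 → 5; col 3 → 4; col 4 → 4; col 5 → 5; col 6 → 7; col 7 → 3.
Sum: 3 + 5 + 4 + 4 + 5 + 7 + 3 = 31.

31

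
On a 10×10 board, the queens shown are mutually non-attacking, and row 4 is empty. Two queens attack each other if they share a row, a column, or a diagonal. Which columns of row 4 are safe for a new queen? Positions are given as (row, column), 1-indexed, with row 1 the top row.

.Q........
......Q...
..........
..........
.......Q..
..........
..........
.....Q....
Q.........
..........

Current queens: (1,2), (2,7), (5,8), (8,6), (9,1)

(1,2) attacks row 4 at column 2 and diagonals 5.
(2,7) attacks row 4 at column 7 and diagonals 5, 9.
(5,8) attacks row 4 at column 8 and diagonals 7, 9.
(8,6) attacks row 4 at column 6 and diagonals 2, 10.
(9,1) attacks row 4 at column 1 and diagonals 6.
Attacked columns: {1, 2, 5, 6, 7, 8, 9, 10}. Safe: {3, 4}.

columns 3, 4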